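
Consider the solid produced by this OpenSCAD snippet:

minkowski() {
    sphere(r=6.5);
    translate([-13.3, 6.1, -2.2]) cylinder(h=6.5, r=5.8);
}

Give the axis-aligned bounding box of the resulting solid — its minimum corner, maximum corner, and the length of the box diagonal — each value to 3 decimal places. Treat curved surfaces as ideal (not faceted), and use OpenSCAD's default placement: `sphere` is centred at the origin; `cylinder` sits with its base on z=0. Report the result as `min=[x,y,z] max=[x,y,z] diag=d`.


min=[-25.600,-6.200,-8.700] max=[-1.000,18.400,10.800] diag=39.882

A = translate([-13.3, 6.1, -2.2]) cylinder(h=6.5, r=5.8) → bbox [-19.1,0.3,-2.2] .. [-7.5,11.9,4.3]
B = sphere(r=6.5) → bbox [-6.5,-6.5,-6.5] .. [6.5,6.5,6.5]
lo = A.lo+B.lo = [-19.1-6.5, 0.3-6.5, -2.2-6.5] = [-25.600,-6.200,-8.700]
hi = A.hi+B.hi = [-7.5+6.5, 11.9+6.5, 4.3+6.5] = [-1.000,18.400,10.800]
diag = √(24.6²+24.6²+19.5²) = √1590.57 = 39.882


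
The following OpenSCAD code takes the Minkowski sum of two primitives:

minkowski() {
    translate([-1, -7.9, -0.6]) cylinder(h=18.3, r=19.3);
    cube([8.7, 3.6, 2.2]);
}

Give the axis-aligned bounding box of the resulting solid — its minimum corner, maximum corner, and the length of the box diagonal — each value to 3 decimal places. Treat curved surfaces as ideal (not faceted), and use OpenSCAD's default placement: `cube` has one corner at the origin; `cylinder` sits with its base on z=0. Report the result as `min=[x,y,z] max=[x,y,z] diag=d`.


A = translate([-1, -7.9, -0.6]) cylinder(h=18.3, r=19.3) → bbox [-20.3,-27.2,-0.6] .. [18.3,11.4,17.7]
B = cube([8.7, 3.6, 2.2]) → bbox [0,0,0] .. [8.7,3.6,2.2]
lo = A.lo+B.lo = [-20.3+0, -27.2+0, -0.6+0] = [-20.300,-27.200,-0.600]
hi = A.hi+B.hi = [18.3+8.7, 11.4+3.6, 17.7+2.2] = [27.000,15.000,19.900]
diag = √(47.3²+42.2²+20.5²) = √4438.38 = 66.621

min=[-20.300,-27.200,-0.600] max=[27.000,15.000,19.900] diag=66.621


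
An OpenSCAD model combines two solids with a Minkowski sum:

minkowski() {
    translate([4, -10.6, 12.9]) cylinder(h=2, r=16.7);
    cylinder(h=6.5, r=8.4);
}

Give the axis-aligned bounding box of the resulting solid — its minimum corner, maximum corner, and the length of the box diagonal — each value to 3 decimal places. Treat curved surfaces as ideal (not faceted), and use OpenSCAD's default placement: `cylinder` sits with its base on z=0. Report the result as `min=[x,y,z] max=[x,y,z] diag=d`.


min=[-21.100,-35.700,12.900] max=[29.100,14.500,21.400] diag=71.501

A = translate([4, -10.6, 12.9]) cylinder(h=2, r=16.7) → bbox [-12.7,-27.3,12.9] .. [20.7,6.1,14.9]
B = cylinder(h=6.5, r=8.4) → bbox [-8.4,-8.4,0] .. [8.4,8.4,6.5]
lo = A.lo+B.lo = [-12.7-8.4, -27.3-8.4, 12.9+0] = [-21.100,-35.700,12.900]
hi = A.hi+B.hi = [20.7+8.4, 6.1+8.4, 14.9+6.5] = [29.100,14.500,21.400]
diag = √(50.2²+50.2²+8.5²) = √5112.33 = 71.501


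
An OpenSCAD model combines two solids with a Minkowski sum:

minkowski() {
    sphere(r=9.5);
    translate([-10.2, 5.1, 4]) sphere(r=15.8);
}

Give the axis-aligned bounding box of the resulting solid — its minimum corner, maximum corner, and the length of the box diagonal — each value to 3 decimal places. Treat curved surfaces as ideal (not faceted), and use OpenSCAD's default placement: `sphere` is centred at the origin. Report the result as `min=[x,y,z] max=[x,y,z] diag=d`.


min=[-35.500,-20.200,-21.300] max=[15.100,30.400,29.300] diag=87.642

A = translate([-10.2, 5.1, 4]) sphere(r=15.8) → bbox [-26,-10.7,-11.8] .. [5.6,20.9,19.8]
B = sphere(r=9.5) → bbox [-9.5,-9.5,-9.5] .. [9.5,9.5,9.5]
lo = A.lo+B.lo = [-26-9.5, -10.7-9.5, -11.8-9.5] = [-35.500,-20.200,-21.300]
hi = A.hi+B.hi = [5.6+9.5, 20.9+9.5, 19.8+9.5] = [15.100,30.400,29.300]
diag = √(50.6²+50.6²+50.6²) = √7681.08 = 87.642


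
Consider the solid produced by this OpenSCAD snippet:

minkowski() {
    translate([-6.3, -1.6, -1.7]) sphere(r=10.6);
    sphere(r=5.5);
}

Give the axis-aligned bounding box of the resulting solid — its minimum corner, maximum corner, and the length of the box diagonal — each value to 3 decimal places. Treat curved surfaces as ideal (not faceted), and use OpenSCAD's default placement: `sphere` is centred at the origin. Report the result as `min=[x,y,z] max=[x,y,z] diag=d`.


A = translate([-6.3, -1.6, -1.7]) sphere(r=10.6) → bbox [-16.9,-12.2,-12.3] .. [4.3,9,8.9]
B = sphere(r=5.5) → bbox [-5.5,-5.5,-5.5] .. [5.5,5.5,5.5]
lo = A.lo+B.lo = [-16.9-5.5, -12.2-5.5, -12.3-5.5] = [-22.400,-17.700,-17.800]
hi = A.hi+B.hi = [4.3+5.5, 9+5.5, 8.9+5.5] = [9.800,14.500,14.400]
diag = √(32.2²+32.2²+32.2²) = √3110.52 = 55.772

min=[-22.400,-17.700,-17.800] max=[9.800,14.500,14.400] diag=55.772


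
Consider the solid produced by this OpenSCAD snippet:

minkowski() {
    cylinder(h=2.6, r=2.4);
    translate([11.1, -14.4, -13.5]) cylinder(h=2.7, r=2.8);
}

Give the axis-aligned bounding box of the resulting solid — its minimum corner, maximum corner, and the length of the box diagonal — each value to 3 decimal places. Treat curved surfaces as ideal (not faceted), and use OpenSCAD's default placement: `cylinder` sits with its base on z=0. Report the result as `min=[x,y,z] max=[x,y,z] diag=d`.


A = translate([11.1, -14.4, -13.5]) cylinder(h=2.7, r=2.8) → bbox [8.3,-17.2,-13.5] .. [13.9,-11.6,-10.8]
B = cylinder(h=2.6, r=2.4) → bbox [-2.4,-2.4,0] .. [2.4,2.4,2.6]
lo = A.lo+B.lo = [8.3-2.4, -17.2-2.4, -13.5+0] = [5.900,-19.600,-13.500]
hi = A.hi+B.hi = [13.9+2.4, -11.6+2.4, -10.8+2.6] = [16.300,-9.200,-8.200]
diag = √(10.4²+10.4²+5.3²) = √244.41 = 15.634

min=[5.900,-19.600,-13.500] max=[16.300,-9.200,-8.200] diag=15.634


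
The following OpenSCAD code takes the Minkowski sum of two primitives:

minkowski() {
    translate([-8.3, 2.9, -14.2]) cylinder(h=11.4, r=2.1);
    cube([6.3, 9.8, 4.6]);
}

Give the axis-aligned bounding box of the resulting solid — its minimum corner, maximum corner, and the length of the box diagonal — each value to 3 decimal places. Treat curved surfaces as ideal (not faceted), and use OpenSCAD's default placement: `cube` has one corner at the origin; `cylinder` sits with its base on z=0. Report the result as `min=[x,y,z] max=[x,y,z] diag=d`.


min=[-10.400,0.800,-14.200] max=[0.100,14.800,1.800] diag=23.712

A = translate([-8.3, 2.9, -14.2]) cylinder(h=11.4, r=2.1) → bbox [-10.4,0.8,-14.2] .. [-6.2,5,-2.8]
B = cube([6.3, 9.8, 4.6]) → bbox [0,0,0] .. [6.3,9.8,4.6]
lo = A.lo+B.lo = [-10.4+0, 0.8+0, -14.2+0] = [-10.400,0.800,-14.200]
hi = A.hi+B.hi = [-6.2+6.3, 5+9.8, -2.8+4.6] = [0.100,14.800,1.800]
diag = √(10.5²+14²+16²) = √562.25 = 23.712


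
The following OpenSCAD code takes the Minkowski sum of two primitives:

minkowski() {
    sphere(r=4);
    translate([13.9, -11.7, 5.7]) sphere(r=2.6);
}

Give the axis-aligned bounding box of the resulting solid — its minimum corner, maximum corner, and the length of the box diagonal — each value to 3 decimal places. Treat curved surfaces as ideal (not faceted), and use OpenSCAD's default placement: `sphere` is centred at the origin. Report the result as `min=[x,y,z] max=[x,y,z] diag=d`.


min=[7.300,-18.300,-0.900] max=[20.500,-5.100,12.300] diag=22.863

A = translate([13.9, -11.7, 5.7]) sphere(r=2.6) → bbox [11.3,-14.3,3.1] .. [16.5,-9.1,8.3]
B = sphere(r=4) → bbox [-4,-4,-4] .. [4,4,4]
lo = A.lo+B.lo = [11.3-4, -14.3-4, 3.1-4] = [7.300,-18.300,-0.900]
hi = A.hi+B.hi = [16.5+4, -9.1+4, 8.3+4] = [20.500,-5.100,12.300]
diag = √(13.2²+13.2²+13.2²) = √522.72 = 22.863


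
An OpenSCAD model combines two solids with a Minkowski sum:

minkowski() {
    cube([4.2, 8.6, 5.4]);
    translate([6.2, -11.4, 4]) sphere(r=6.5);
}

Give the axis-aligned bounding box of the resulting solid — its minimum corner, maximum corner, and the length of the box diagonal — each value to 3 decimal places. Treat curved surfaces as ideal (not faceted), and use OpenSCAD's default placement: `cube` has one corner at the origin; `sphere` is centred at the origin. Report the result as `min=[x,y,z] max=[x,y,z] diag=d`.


min=[-0.300,-17.900,-2.500] max=[16.900,3.700,15.900] diag=33.181

A = translate([6.2, -11.4, 4]) sphere(r=6.5) → bbox [-0.3,-17.9,-2.5] .. [12.7,-4.9,10.5]
B = cube([4.2, 8.6, 5.4]) → bbox [0,0,0] .. [4.2,8.6,5.4]
lo = A.lo+B.lo = [-0.3+0, -17.9+0, -2.5+0] = [-0.300,-17.900,-2.500]
hi = A.hi+B.hi = [12.7+4.2, -4.9+8.6, 10.5+5.4] = [16.900,3.700,15.900]
diag = √(17.2²+21.6²+18.4²) = √1100.96 = 33.181


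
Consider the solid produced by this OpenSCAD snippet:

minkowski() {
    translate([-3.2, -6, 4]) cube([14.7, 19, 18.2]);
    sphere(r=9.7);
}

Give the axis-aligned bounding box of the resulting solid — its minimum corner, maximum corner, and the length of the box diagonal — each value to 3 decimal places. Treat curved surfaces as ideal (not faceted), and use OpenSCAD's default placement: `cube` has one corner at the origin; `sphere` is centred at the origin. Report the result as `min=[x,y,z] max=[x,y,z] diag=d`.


min=[-12.900,-15.700,-5.700] max=[21.200,22.700,31.900] diag=63.648

A = translate([-3.2, -6, 4]) cube([14.7, 19, 18.2]) → bbox [-3.2,-6,4] .. [11.5,13,22.2]
B = sphere(r=9.7) → bbox [-9.7,-9.7,-9.7] .. [9.7,9.7,9.7]
lo = A.lo+B.lo = [-3.2-9.7, -6-9.7, 4-9.7] = [-12.900,-15.700,-5.700]
hi = A.hi+B.hi = [11.5+9.7, 13+9.7, 22.2+9.7] = [21.200,22.700,31.900]
diag = √(34.1²+38.4²+37.6²) = √4051.13 = 63.648


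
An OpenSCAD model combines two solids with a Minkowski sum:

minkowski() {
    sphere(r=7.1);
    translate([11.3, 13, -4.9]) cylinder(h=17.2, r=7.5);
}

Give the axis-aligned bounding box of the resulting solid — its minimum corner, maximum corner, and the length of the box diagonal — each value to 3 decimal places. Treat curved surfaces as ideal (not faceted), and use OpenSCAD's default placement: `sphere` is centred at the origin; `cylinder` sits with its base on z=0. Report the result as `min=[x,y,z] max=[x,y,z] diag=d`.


A = translate([11.3, 13, -4.9]) cylinder(h=17.2, r=7.5) → bbox [3.8,5.5,-4.9] .. [18.8,20.5,12.3]
B = sphere(r=7.1) → bbox [-7.1,-7.1,-7.1] .. [7.1,7.1,7.1]
lo = A.lo+B.lo = [3.8-7.1, 5.5-7.1, -4.9-7.1] = [-3.300,-1.600,-12.000]
hi = A.hi+B.hi = [18.8+7.1, 20.5+7.1, 12.3+7.1] = [25.900,27.600,19.400]
diag = √(29.2²+29.2²+31.4²) = √2691.24 = 51.877

min=[-3.300,-1.600,-12.000] max=[25.900,27.600,19.400] diag=51.877


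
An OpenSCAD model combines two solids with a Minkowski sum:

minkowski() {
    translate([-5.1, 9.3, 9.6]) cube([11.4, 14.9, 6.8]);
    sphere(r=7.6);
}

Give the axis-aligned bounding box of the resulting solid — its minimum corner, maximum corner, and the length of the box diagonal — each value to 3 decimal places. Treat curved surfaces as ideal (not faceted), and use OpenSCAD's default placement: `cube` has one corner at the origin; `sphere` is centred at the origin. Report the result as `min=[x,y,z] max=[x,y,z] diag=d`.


min=[-12.700,1.700,2.000] max=[13.900,31.800,24.000] diag=45.799

A = translate([-5.1, 9.3, 9.6]) cube([11.4, 14.9, 6.8]) → bbox [-5.1,9.3,9.6] .. [6.3,24.2,16.4]
B = sphere(r=7.6) → bbox [-7.6,-7.6,-7.6] .. [7.6,7.6,7.6]
lo = A.lo+B.lo = [-5.1-7.6, 9.3-7.6, 9.6-7.6] = [-12.700,1.700,2.000]
hi = A.hi+B.hi = [6.3+7.6, 24.2+7.6, 16.4+7.6] = [13.900,31.800,24.000]
diag = √(26.6²+30.1²+22²) = √2097.57 = 45.799


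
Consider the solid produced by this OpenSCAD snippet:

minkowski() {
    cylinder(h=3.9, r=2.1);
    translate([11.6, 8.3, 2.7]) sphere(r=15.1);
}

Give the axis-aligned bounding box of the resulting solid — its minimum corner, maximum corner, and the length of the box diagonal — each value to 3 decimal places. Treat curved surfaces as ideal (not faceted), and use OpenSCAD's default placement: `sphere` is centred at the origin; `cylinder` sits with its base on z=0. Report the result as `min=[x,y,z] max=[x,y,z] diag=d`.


min=[-5.600,-8.900,-12.400] max=[28.800,25.500,21.700] diag=59.410

A = translate([11.6, 8.3, 2.7]) sphere(r=15.1) → bbox [-3.5,-6.8,-12.4] .. [26.7,23.4,17.8]
B = cylinder(h=3.9, r=2.1) → bbox [-2.1,-2.1,0] .. [2.1,2.1,3.9]
lo = A.lo+B.lo = [-3.5-2.1, -6.8-2.1, -12.4+0] = [-5.600,-8.900,-12.400]
hi = A.hi+B.hi = [26.7+2.1, 23.4+2.1, 17.8+3.9] = [28.800,25.500,21.700]
diag = √(34.4²+34.4²+34.1²) = √3529.53 = 59.410


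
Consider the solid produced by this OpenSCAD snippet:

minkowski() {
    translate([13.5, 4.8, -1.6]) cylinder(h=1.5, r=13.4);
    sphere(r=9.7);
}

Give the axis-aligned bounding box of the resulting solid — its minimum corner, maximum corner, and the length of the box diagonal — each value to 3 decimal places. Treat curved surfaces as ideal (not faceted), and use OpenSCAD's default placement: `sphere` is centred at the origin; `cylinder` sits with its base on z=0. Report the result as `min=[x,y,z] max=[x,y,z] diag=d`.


A = translate([13.5, 4.8, -1.6]) cylinder(h=1.5, r=13.4) → bbox [0.1,-8.6,-1.6] .. [26.9,18.2,-0.1]
B = sphere(r=9.7) → bbox [-9.7,-9.7,-9.7] .. [9.7,9.7,9.7]
lo = A.lo+B.lo = [0.1-9.7, -8.6-9.7, -1.6-9.7] = [-9.600,-18.300,-11.300]
hi = A.hi+B.hi = [26.9+9.7, 18.2+9.7, -0.1+9.7] = [36.600,27.900,9.600]
diag = √(46.2²+46.2²+20.9²) = √4705.69 = 68.598

min=[-9.600,-18.300,-11.300] max=[36.600,27.900,9.600] diag=68.598


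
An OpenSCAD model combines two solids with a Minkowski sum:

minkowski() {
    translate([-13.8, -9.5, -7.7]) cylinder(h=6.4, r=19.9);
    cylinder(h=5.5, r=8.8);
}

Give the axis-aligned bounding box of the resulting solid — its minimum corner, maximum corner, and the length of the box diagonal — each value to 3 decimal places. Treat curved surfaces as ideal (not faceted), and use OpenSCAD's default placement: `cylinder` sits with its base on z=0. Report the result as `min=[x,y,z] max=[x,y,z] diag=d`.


A = translate([-13.8, -9.5, -7.7]) cylinder(h=6.4, r=19.9) → bbox [-33.7,-29.4,-7.7] .. [6.1,10.4,-1.3]
B = cylinder(h=5.5, r=8.8) → bbox [-8.8,-8.8,0] .. [8.8,8.8,5.5]
lo = A.lo+B.lo = [-33.7-8.8, -29.4-8.8, -7.7+0] = [-42.500,-38.200,-7.700]
hi = A.hi+B.hi = [6.1+8.8, 10.4+8.8, -1.3+5.5] = [14.900,19.200,4.200]
diag = √(57.4²+57.4²+11.9²) = √6731.13 = 82.043

min=[-42.500,-38.200,-7.700] max=[14.900,19.200,4.200] diag=82.043


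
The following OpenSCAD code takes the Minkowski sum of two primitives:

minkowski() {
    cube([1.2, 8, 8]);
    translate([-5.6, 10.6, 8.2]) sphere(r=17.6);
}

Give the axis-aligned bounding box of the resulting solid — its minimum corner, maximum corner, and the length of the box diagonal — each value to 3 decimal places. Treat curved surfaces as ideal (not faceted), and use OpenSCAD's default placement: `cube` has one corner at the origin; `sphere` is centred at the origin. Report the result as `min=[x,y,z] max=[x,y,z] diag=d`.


A = translate([-5.6, 10.6, 8.2]) sphere(r=17.6) → bbox [-23.2,-7,-9.4] .. [12,28.2,25.8]
B = cube([1.2, 8, 8]) → bbox [0,0,0] .. [1.2,8,8]
lo = A.lo+B.lo = [-23.2+0, -7+0, -9.4+0] = [-23.200,-7.000,-9.400]
hi = A.hi+B.hi = [12+1.2, 28.2+8, 25.8+8] = [13.200,36.200,33.800]
diag = √(36.4²+43.2²+43.2²) = √5057.44 = 71.116

min=[-23.200,-7.000,-9.400] max=[13.200,36.200,33.800] diag=71.116


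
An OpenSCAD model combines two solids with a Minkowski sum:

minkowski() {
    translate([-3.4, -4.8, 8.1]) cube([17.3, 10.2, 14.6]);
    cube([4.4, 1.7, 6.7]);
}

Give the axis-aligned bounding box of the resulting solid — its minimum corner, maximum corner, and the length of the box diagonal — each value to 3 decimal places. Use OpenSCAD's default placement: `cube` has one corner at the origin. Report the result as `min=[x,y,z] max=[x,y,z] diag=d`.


A = translate([-3.4, -4.8, 8.1]) cube([17.3, 10.2, 14.6]) → bbox [-3.4,-4.8,8.1] .. [13.9,5.4,22.7]
B = cube([4.4, 1.7, 6.7]) → bbox [0,0,0] .. [4.4,1.7,6.7]
lo = A.lo+B.lo = [-3.4+0, -4.8+0, 8.1+0] = [-3.400,-4.800,8.100]
hi = A.hi+B.hi = [13.9+4.4, 5.4+1.7, 22.7+6.7] = [18.300,7.100,29.400]
diag = √(21.7²+11.9²+21.3²) = √1066.19 = 32.653

min=[-3.400,-4.800,8.100] max=[18.300,7.100,29.400] diag=32.653


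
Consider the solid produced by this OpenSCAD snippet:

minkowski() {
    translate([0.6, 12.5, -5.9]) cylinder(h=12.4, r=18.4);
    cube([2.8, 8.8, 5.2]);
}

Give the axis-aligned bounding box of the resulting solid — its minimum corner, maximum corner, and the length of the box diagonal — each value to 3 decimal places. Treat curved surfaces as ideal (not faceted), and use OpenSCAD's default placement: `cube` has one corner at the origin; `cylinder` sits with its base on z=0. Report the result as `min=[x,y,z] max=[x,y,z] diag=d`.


min=[-17.800,-5.900,-5.900] max=[21.800,39.700,11.700] diag=62.907

A = translate([0.6, 12.5, -5.9]) cylinder(h=12.4, r=18.4) → bbox [-17.8,-5.9,-5.9] .. [19,30.9,6.5]
B = cube([2.8, 8.8, 5.2]) → bbox [0,0,0] .. [2.8,8.8,5.2]
lo = A.lo+B.lo = [-17.8+0, -5.9+0, -5.9+0] = [-17.800,-5.900,-5.900]
hi = A.hi+B.hi = [19+2.8, 30.9+8.8, 6.5+5.2] = [21.800,39.700,11.700]
diag = √(39.6²+45.6²+17.6²) = √3957.28 = 62.907


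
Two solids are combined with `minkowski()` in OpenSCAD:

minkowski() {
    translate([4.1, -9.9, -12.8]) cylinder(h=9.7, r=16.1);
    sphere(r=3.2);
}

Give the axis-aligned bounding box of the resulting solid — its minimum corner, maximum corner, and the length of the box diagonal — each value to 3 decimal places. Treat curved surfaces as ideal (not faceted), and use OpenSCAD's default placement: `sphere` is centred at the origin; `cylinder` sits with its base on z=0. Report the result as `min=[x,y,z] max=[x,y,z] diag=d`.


A = translate([4.1, -9.9, -12.8]) cylinder(h=9.7, r=16.1) → bbox [-12,-26,-12.8] .. [20.2,6.2,-3.1]
B = sphere(r=3.2) → bbox [-3.2,-3.2,-3.2] .. [3.2,3.2,3.2]
lo = A.lo+B.lo = [-12-3.2, -26-3.2, -12.8-3.2] = [-15.200,-29.200,-16.000]
hi = A.hi+B.hi = [20.2+3.2, 6.2+3.2, -3.1+3.2] = [23.400,9.400,0.100]
diag = √(38.6²+38.6²+16.1²) = √3239.13 = 56.913

min=[-15.200,-29.200,-16.000] max=[23.400,9.400,0.100] diag=56.913


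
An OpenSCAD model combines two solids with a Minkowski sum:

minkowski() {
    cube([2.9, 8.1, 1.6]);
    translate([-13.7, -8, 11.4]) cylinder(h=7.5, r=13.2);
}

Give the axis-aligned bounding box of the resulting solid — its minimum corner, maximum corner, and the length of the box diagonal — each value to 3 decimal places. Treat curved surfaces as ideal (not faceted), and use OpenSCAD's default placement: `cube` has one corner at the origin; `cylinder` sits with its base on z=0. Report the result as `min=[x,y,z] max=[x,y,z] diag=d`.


A = translate([-13.7, -8, 11.4]) cylinder(h=7.5, r=13.2) → bbox [-26.9,-21.2,11.4] .. [-0.5,5.2,18.9]
B = cube([2.9, 8.1, 1.6]) → bbox [0,0,0] .. [2.9,8.1,1.6]
lo = A.lo+B.lo = [-26.9+0, -21.2+0, 11.4+0] = [-26.900,-21.200,11.400]
hi = A.hi+B.hi = [-0.5+2.9, 5.2+8.1, 18.9+1.6] = [2.400,13.300,20.500]
diag = √(29.3²+34.5²+9.1²) = √2131.55 = 46.169

min=[-26.900,-21.200,11.400] max=[2.400,13.300,20.500] diag=46.169


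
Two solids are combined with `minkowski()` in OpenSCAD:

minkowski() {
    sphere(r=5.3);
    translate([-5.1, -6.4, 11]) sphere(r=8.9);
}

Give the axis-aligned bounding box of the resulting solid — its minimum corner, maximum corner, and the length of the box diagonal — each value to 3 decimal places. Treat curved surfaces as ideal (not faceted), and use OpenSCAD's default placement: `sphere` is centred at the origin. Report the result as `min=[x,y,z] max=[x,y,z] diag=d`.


min=[-19.300,-20.600,-3.200] max=[9.100,7.800,25.200] diag=49.190

A = translate([-5.1, -6.4, 11]) sphere(r=8.9) → bbox [-14,-15.3,2.1] .. [3.8,2.5,19.9]
B = sphere(r=5.3) → bbox [-5.3,-5.3,-5.3] .. [5.3,5.3,5.3]
lo = A.lo+B.lo = [-14-5.3, -15.3-5.3, 2.1-5.3] = [-19.300,-20.600,-3.200]
hi = A.hi+B.hi = [3.8+5.3, 2.5+5.3, 19.9+5.3] = [9.100,7.800,25.200]
diag = √(28.4²+28.4²+28.4²) = √2419.68 = 49.190


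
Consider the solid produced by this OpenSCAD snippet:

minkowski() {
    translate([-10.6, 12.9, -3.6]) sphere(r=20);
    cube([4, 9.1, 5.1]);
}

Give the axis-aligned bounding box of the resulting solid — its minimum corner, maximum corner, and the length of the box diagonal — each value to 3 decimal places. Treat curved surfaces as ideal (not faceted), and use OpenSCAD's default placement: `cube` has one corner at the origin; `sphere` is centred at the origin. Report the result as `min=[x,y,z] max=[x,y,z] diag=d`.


A = translate([-10.6, 12.9, -3.6]) sphere(r=20) → bbox [-30.6,-7.1,-23.6] .. [9.4,32.9,16.4]
B = cube([4, 9.1, 5.1]) → bbox [0,0,0] .. [4,9.1,5.1]
lo = A.lo+B.lo = [-30.6+0, -7.1+0, -23.6+0] = [-30.600,-7.100,-23.600]
hi = A.hi+B.hi = [9.4+4, 32.9+9.1, 16.4+5.1] = [13.400,42.000,21.500]
diag = √(44²+49.1²+45.1²) = √6380.82 = 79.880

min=[-30.600,-7.100,-23.600] max=[13.400,42.000,21.500] diag=79.880


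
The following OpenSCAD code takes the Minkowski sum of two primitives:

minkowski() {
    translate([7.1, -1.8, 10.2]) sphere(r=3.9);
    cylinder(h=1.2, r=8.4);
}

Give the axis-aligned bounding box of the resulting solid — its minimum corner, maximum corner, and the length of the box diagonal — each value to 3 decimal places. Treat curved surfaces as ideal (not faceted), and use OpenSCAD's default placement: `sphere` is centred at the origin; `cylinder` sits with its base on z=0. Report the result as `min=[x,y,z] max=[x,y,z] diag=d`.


min=[-5.200,-14.100,6.300] max=[19.400,10.500,15.300] diag=35.935

A = translate([7.1, -1.8, 10.2]) sphere(r=3.9) → bbox [3.2,-5.7,6.3] .. [11,2.1,14.1]
B = cylinder(h=1.2, r=8.4) → bbox [-8.4,-8.4,0] .. [8.4,8.4,1.2]
lo = A.lo+B.lo = [3.2-8.4, -5.7-8.4, 6.3+0] = [-5.200,-14.100,6.300]
hi = A.hi+B.hi = [11+8.4, 2.1+8.4, 14.1+1.2] = [19.400,10.500,15.300]
diag = √(24.6²+24.6²+9²) = √1291.32 = 35.935


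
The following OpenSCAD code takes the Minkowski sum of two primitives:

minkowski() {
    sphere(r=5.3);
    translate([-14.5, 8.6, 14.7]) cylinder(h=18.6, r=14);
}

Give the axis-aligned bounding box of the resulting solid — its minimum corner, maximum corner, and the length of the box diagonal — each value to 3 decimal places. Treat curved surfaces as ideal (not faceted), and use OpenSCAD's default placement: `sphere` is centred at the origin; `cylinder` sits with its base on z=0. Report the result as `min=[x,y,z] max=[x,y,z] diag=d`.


A = translate([-14.5, 8.6, 14.7]) cylinder(h=18.6, r=14) → bbox [-28.5,-5.4,14.7] .. [-0.5,22.6,33.3]
B = sphere(r=5.3) → bbox [-5.3,-5.3,-5.3] .. [5.3,5.3,5.3]
lo = A.lo+B.lo = [-28.5-5.3, -5.4-5.3, 14.7-5.3] = [-33.800,-10.700,9.400]
hi = A.hi+B.hi = [-0.5+5.3, 22.6+5.3, 33.3+5.3] = [4.800,27.900,38.600]
diag = √(38.6²+38.6²+29.2²) = √3832.56 = 61.908

min=[-33.800,-10.700,9.400] max=[4.800,27.900,38.600] diag=61.908


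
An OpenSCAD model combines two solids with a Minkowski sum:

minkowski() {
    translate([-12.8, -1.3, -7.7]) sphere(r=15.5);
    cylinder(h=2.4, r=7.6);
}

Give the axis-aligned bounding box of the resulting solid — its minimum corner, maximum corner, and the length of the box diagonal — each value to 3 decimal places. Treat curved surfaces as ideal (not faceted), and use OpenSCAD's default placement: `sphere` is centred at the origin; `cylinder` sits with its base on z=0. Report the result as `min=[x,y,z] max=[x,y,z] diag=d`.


A = translate([-12.8, -1.3, -7.7]) sphere(r=15.5) → bbox [-28.3,-16.8,-23.2] .. [2.7,14.2,7.8]
B = cylinder(h=2.4, r=7.6) → bbox [-7.6,-7.6,0] .. [7.6,7.6,2.4]
lo = A.lo+B.lo = [-28.3-7.6, -16.8-7.6, -23.2+0] = [-35.900,-24.400,-23.200]
hi = A.hi+B.hi = [2.7+7.6, 14.2+7.6, 7.8+2.4] = [10.300,21.800,10.200]
diag = √(46.2²+46.2²+33.4²) = √5384.44 = 73.379

min=[-35.900,-24.400,-23.200] max=[10.300,21.800,10.200] diag=73.379


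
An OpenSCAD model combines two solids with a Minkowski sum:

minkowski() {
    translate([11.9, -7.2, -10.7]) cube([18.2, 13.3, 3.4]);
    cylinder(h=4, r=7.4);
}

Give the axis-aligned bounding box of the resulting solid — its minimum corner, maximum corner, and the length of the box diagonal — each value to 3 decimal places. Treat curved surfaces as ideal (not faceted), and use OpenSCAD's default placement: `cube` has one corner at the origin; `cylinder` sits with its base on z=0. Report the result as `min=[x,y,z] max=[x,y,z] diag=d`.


A = translate([11.9, -7.2, -10.7]) cube([18.2, 13.3, 3.4]) → bbox [11.9,-7.2,-10.7] .. [30.1,6.1,-7.3]
B = cylinder(h=4, r=7.4) → bbox [-7.4,-7.4,0] .. [7.4,7.4,4]
lo = A.lo+B.lo = [11.9-7.4, -7.2-7.4, -10.7+0] = [4.500,-14.600,-10.700]
hi = A.hi+B.hi = [30.1+7.4, 6.1+7.4, -7.3+4] = [37.500,13.500,-3.300]
diag = √(33²+28.1²+7.4²) = √1933.37 = 43.970

min=[4.500,-14.600,-10.700] max=[37.500,13.500,-3.300] diag=43.970


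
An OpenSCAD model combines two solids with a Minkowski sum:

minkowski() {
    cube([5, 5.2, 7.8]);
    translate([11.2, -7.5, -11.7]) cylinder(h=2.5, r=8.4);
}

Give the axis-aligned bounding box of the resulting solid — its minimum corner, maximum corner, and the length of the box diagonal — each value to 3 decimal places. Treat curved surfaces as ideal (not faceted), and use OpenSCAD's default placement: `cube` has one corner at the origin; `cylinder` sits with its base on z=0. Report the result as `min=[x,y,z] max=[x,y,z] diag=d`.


A = translate([11.2, -7.5, -11.7]) cylinder(h=2.5, r=8.4) → bbox [2.8,-15.9,-11.7] .. [19.6,0.9,-9.2]
B = cube([5, 5.2, 7.8]) → bbox [0,0,0] .. [5,5.2,7.8]
lo = A.lo+B.lo = [2.8+0, -15.9+0, -11.7+0] = [2.800,-15.900,-11.700]
hi = A.hi+B.hi = [19.6+5, 0.9+5.2, -9.2+7.8] = [24.600,6.100,-1.400]
diag = √(21.8²+22²+10.3²) = √1065.33 = 32.639

min=[2.800,-15.900,-11.700] max=[24.600,6.100,-1.400] diag=32.639


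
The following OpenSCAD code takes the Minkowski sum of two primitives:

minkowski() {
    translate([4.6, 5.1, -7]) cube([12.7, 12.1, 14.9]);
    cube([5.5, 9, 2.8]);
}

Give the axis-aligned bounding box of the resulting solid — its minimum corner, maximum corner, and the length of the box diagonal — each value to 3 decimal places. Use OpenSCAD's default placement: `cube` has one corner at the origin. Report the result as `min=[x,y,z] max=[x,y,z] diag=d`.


A = translate([4.6, 5.1, -7]) cube([12.7, 12.1, 14.9]) → bbox [4.6,5.1,-7] .. [17.3,17.2,7.9]
B = cube([5.5, 9, 2.8]) → bbox [0,0,0] .. [5.5,9,2.8]
lo = A.lo+B.lo = [4.6+0, 5.1+0, -7+0] = [4.600,5.100,-7.000]
hi = A.hi+B.hi = [17.3+5.5, 17.2+9, 7.9+2.8] = [22.800,26.200,10.700]
diag = √(18.2²+21.1²+17.7²) = √1089.74 = 33.011

min=[4.600,5.100,-7.000] max=[22.800,26.200,10.700] diag=33.011


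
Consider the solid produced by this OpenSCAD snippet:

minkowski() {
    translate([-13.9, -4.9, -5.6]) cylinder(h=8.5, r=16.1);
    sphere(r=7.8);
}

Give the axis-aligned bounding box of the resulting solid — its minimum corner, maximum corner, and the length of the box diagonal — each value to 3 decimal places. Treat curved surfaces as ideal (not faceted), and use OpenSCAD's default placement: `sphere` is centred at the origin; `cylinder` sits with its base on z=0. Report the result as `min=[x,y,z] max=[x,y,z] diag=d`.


A = translate([-13.9, -4.9, -5.6]) cylinder(h=8.5, r=16.1) → bbox [-30,-21,-5.6] .. [2.2,11.2,2.9]
B = sphere(r=7.8) → bbox [-7.8,-7.8,-7.8] .. [7.8,7.8,7.8]
lo = A.lo+B.lo = [-30-7.8, -21-7.8, -5.6-7.8] = [-37.800,-28.800,-13.400]
hi = A.hi+B.hi = [2.2+7.8, 11.2+7.8, 2.9+7.8] = [10.000,19.000,10.700]
diag = √(47.8²+47.8²+24.1²) = √5150.49 = 71.767

min=[-37.800,-28.800,-13.400] max=[10.000,19.000,10.700] diag=71.767


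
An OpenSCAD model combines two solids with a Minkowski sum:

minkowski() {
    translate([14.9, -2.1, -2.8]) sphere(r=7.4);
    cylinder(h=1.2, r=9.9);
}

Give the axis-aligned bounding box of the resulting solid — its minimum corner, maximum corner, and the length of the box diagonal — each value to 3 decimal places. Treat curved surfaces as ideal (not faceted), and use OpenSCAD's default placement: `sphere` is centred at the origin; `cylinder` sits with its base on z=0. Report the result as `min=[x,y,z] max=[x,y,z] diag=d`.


min=[-2.400,-19.400,-10.200] max=[32.200,15.200,5.800] diag=51.481

A = translate([14.9, -2.1, -2.8]) sphere(r=7.4) → bbox [7.5,-9.5,-10.2] .. [22.3,5.3,4.6]
B = cylinder(h=1.2, r=9.9) → bbox [-9.9,-9.9,0] .. [9.9,9.9,1.2]
lo = A.lo+B.lo = [7.5-9.9, -9.5-9.9, -10.2+0] = [-2.400,-19.400,-10.200]
hi = A.hi+B.hi = [22.3+9.9, 5.3+9.9, 4.6+1.2] = [32.200,15.200,5.800]
diag = √(34.6²+34.6²+16²) = √2650.32 = 51.481


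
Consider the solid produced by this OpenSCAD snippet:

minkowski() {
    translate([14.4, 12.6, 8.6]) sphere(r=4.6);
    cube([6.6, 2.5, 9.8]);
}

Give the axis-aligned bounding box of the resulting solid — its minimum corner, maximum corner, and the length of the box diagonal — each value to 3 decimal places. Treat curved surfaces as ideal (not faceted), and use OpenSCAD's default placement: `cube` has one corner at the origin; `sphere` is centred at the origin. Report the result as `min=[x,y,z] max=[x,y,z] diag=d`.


min=[9.800,8.000,4.000] max=[25.600,19.700,23.000] diag=27.341

A = translate([14.4, 12.6, 8.6]) sphere(r=4.6) → bbox [9.8,8,4] .. [19,17.2,13.2]
B = cube([6.6, 2.5, 9.8]) → bbox [0,0,0] .. [6.6,2.5,9.8]
lo = A.lo+B.lo = [9.8+0, 8+0, 4+0] = [9.800,8.000,4.000]
hi = A.hi+B.hi = [19+6.6, 17.2+2.5, 13.2+9.8] = [25.600,19.700,23.000]
diag = √(15.8²+11.7²+19²) = √747.53 = 27.341


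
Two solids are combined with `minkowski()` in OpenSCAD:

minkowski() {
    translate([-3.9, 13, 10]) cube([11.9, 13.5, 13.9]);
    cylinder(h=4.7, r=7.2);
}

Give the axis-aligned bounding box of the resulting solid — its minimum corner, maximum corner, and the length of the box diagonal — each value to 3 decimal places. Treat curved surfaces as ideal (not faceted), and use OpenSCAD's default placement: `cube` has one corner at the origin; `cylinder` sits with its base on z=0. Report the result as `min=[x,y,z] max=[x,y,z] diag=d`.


min=[-11.100,5.800,10.000] max=[15.200,33.700,28.600] diag=42.615

A = translate([-3.9, 13, 10]) cube([11.9, 13.5, 13.9]) → bbox [-3.9,13,10] .. [8,26.5,23.9]
B = cylinder(h=4.7, r=7.2) → bbox [-7.2,-7.2,0] .. [7.2,7.2,4.7]
lo = A.lo+B.lo = [-3.9-7.2, 13-7.2, 10+0] = [-11.100,5.800,10.000]
hi = A.hi+B.hi = [8+7.2, 26.5+7.2, 23.9+4.7] = [15.200,33.700,28.600]
diag = √(26.3²+27.9²+18.6²) = √1816.06 = 42.615


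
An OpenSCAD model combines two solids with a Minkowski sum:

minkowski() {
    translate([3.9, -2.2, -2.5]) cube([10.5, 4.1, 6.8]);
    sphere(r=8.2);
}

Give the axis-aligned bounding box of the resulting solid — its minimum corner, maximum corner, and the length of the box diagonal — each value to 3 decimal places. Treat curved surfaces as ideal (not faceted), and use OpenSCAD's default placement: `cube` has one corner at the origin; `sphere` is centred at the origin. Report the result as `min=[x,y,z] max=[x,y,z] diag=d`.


min=[-4.300,-10.400,-10.700] max=[22.600,10.100,12.500] diag=41.013

A = translate([3.9, -2.2, -2.5]) cube([10.5, 4.1, 6.8]) → bbox [3.9,-2.2,-2.5] .. [14.4,1.9,4.3]
B = sphere(r=8.2) → bbox [-8.2,-8.2,-8.2] .. [8.2,8.2,8.2]
lo = A.lo+B.lo = [3.9-8.2, -2.2-8.2, -2.5-8.2] = [-4.300,-10.400,-10.700]
hi = A.hi+B.hi = [14.4+8.2, 1.9+8.2, 4.3+8.2] = [22.600,10.100,12.500]
diag = √(26.9²+20.5²+23.2²) = √1682.1 = 41.013


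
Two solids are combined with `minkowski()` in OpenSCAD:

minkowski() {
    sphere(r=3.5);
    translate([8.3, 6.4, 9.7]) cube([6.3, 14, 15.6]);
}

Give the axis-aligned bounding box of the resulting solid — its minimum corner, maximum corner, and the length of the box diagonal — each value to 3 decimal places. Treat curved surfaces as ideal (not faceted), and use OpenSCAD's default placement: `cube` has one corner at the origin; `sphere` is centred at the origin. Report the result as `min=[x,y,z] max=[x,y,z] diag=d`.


min=[4.800,2.900,6.200] max=[18.100,23.900,28.800] diag=33.595

A = translate([8.3, 6.4, 9.7]) cube([6.3, 14, 15.6]) → bbox [8.3,6.4,9.7] .. [14.6,20.4,25.3]
B = sphere(r=3.5) → bbox [-3.5,-3.5,-3.5] .. [3.5,3.5,3.5]
lo = A.lo+B.lo = [8.3-3.5, 6.4-3.5, 9.7-3.5] = [4.800,2.900,6.200]
hi = A.hi+B.hi = [14.6+3.5, 20.4+3.5, 25.3+3.5] = [18.100,23.900,28.800]
diag = √(13.3²+21²+22.6²) = √1128.65 = 33.595


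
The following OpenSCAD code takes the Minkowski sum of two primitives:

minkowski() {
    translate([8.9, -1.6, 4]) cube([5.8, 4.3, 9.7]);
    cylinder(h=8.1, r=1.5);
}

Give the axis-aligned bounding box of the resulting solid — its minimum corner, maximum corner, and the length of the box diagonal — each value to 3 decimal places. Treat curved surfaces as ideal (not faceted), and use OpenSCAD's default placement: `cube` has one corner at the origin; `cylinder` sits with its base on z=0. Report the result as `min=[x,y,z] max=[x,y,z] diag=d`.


min=[7.400,-3.100,4.000] max=[16.200,4.200,21.800] diag=21.156

A = translate([8.9, -1.6, 4]) cube([5.8, 4.3, 9.7]) → bbox [8.9,-1.6,4] .. [14.7,2.7,13.7]
B = cylinder(h=8.1, r=1.5) → bbox [-1.5,-1.5,0] .. [1.5,1.5,8.1]
lo = A.lo+B.lo = [8.9-1.5, -1.6-1.5, 4+0] = [7.400,-3.100,4.000]
hi = A.hi+B.hi = [14.7+1.5, 2.7+1.5, 13.7+8.1] = [16.200,4.200,21.800]
diag = √(8.8²+7.3²+17.8²) = √447.57 = 21.156


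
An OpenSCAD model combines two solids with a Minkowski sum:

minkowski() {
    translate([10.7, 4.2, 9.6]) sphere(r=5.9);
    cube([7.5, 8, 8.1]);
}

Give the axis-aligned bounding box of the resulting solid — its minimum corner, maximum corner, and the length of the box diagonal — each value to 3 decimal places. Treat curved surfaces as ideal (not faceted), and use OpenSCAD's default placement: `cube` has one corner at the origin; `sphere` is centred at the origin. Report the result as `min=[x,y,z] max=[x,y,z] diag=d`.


A = translate([10.7, 4.2, 9.6]) sphere(r=5.9) → bbox [4.8,-1.7,3.7] .. [16.6,10.1,15.5]
B = cube([7.5, 8, 8.1]) → bbox [0,0,0] .. [7.5,8,8.1]
lo = A.lo+B.lo = [4.8+0, -1.7+0, 3.7+0] = [4.800,-1.700,3.700]
hi = A.hi+B.hi = [16.6+7.5, 10.1+8, 15.5+8.1] = [24.100,18.100,23.600]
diag = √(19.3²+19.8²+19.9²) = √1160.54 = 34.067

min=[4.800,-1.700,3.700] max=[24.100,18.100,23.600] diag=34.067


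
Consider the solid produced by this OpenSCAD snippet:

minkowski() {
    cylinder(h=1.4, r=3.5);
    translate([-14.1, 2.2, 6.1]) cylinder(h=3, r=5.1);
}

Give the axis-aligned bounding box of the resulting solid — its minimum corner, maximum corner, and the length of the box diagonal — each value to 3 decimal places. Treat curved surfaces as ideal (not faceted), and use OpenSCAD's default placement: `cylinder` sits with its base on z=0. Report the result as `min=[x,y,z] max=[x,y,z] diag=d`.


min=[-22.700,-6.400,6.100] max=[-5.500,10.800,10.500] diag=24.719

A = translate([-14.1, 2.2, 6.1]) cylinder(h=3, r=5.1) → bbox [-19.2,-2.9,6.1] .. [-9,7.3,9.1]
B = cylinder(h=1.4, r=3.5) → bbox [-3.5,-3.5,0] .. [3.5,3.5,1.4]
lo = A.lo+B.lo = [-19.2-3.5, -2.9-3.5, 6.1+0] = [-22.700,-6.400,6.100]
hi = A.hi+B.hi = [-9+3.5, 7.3+3.5, 9.1+1.4] = [-5.500,10.800,10.500]
diag = √(17.2²+17.2²+4.4²) = √611.04 = 24.719


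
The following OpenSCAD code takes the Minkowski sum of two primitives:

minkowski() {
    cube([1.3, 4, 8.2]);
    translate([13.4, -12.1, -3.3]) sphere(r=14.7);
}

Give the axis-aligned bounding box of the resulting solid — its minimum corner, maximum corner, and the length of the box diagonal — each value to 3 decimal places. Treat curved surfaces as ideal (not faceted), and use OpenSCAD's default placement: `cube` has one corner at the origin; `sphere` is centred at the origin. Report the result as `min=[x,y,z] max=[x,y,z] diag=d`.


min=[-1.300,-26.800,-18.000] max=[29.400,6.600,19.600] diag=58.922

A = translate([13.4, -12.1, -3.3]) sphere(r=14.7) → bbox [-1.3,-26.8,-18] .. [28.1,2.6,11.4]
B = cube([1.3, 4, 8.2]) → bbox [0,0,0] .. [1.3,4,8.2]
lo = A.lo+B.lo = [-1.3+0, -26.8+0, -18+0] = [-1.300,-26.800,-18.000]
hi = A.hi+B.hi = [28.1+1.3, 2.6+4, 11.4+8.2] = [29.400,6.600,19.600]
diag = √(30.7²+33.4²+37.6²) = √3471.81 = 58.922


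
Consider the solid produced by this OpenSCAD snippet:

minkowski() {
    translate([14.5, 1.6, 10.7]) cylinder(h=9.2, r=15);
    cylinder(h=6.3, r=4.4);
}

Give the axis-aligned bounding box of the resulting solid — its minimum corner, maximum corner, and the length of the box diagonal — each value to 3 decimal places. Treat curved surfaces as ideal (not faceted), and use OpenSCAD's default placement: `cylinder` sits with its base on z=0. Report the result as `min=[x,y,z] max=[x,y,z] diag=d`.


min=[-4.900,-17.800,10.700] max=[33.900,21.000,26.200] diag=57.019

A = translate([14.5, 1.6, 10.7]) cylinder(h=9.2, r=15) → bbox [-0.5,-13.4,10.7] .. [29.5,16.6,19.9]
B = cylinder(h=6.3, r=4.4) → bbox [-4.4,-4.4,0] .. [4.4,4.4,6.3]
lo = A.lo+B.lo = [-0.5-4.4, -13.4-4.4, 10.7+0] = [-4.900,-17.800,10.700]
hi = A.hi+B.hi = [29.5+4.4, 16.6+4.4, 19.9+6.3] = [33.900,21.000,26.200]
diag = √(38.8²+38.8²+15.5²) = √3251.13 = 57.019


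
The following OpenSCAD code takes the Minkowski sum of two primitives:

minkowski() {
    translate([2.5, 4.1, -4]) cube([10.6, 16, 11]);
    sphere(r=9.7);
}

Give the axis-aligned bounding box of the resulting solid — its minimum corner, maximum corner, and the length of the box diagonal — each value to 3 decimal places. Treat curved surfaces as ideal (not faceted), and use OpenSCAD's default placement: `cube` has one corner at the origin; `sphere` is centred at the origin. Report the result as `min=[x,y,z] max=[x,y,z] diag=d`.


A = translate([2.5, 4.1, -4]) cube([10.6, 16, 11]) → bbox [2.5,4.1,-4] .. [13.1,20.1,7]
B = sphere(r=9.7) → bbox [-9.7,-9.7,-9.7] .. [9.7,9.7,9.7]
lo = A.lo+B.lo = [2.5-9.7, 4.1-9.7, -4-9.7] = [-7.200,-5.600,-13.700]
hi = A.hi+B.hi = [13.1+9.7, 20.1+9.7, 7+9.7] = [22.800,29.800,16.700]
diag = √(30²+35.4²+30.4²) = √3077.32 = 55.474

min=[-7.200,-5.600,-13.700] max=[22.800,29.800,16.700] diag=55.474


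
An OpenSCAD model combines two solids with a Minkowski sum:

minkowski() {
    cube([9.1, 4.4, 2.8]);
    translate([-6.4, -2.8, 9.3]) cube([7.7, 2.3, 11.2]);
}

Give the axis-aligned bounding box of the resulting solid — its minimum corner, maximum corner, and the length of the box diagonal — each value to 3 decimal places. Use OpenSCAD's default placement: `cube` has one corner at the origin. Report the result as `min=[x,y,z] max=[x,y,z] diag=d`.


min=[-6.400,-2.800,9.300] max=[10.400,3.900,23.300] diag=22.872

A = translate([-6.4, -2.8, 9.3]) cube([7.7, 2.3, 11.2]) → bbox [-6.4,-2.8,9.3] .. [1.3,-0.5,20.5]
B = cube([9.1, 4.4, 2.8]) → bbox [0,0,0] .. [9.1,4.4,2.8]
lo = A.lo+B.lo = [-6.4+0, -2.8+0, 9.3+0] = [-6.400,-2.800,9.300]
hi = A.hi+B.hi = [1.3+9.1, -0.5+4.4, 20.5+2.8] = [10.400,3.900,23.300]
diag = √(16.8²+6.7²+14²) = √523.13 = 22.872


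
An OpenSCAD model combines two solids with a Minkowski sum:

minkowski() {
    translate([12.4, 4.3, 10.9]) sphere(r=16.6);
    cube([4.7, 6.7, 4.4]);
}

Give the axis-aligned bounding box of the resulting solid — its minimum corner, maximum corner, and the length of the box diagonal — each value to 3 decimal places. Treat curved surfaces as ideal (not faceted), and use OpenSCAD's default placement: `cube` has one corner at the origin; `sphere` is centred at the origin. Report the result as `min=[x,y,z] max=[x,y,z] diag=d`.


A = translate([12.4, 4.3, 10.9]) sphere(r=16.6) → bbox [-4.2,-12.3,-5.7] .. [29,20.9,27.5]
B = cube([4.7, 6.7, 4.4]) → bbox [0,0,0] .. [4.7,6.7,4.4]
lo = A.lo+B.lo = [-4.2+0, -12.3+0, -5.7+0] = [-4.200,-12.300,-5.700]
hi = A.hi+B.hi = [29+4.7, 20.9+6.7, 27.5+4.4] = [33.700,27.600,31.900]
diag = √(37.9²+39.9²+37.6²) = √4442.18 = 66.650

min=[-4.200,-12.300,-5.700] max=[33.700,27.600,31.900] diag=66.650


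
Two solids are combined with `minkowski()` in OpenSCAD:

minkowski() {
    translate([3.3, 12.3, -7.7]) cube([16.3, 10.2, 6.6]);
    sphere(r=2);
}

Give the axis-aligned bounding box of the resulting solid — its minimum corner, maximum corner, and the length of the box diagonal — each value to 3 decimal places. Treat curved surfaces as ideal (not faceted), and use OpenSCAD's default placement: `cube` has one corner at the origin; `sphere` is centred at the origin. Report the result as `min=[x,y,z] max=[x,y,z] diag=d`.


min=[1.300,10.300,-9.700] max=[21.600,24.500,0.900] diag=26.946

A = translate([3.3, 12.3, -7.7]) cube([16.3, 10.2, 6.6]) → bbox [3.3,12.3,-7.7] .. [19.6,22.5,-1.1]
B = sphere(r=2) → bbox [-2,-2,-2] .. [2,2,2]
lo = A.lo+B.lo = [3.3-2, 12.3-2, -7.7-2] = [1.300,10.300,-9.700]
hi = A.hi+B.hi = [19.6+2, 22.5+2, -1.1+2] = [21.600,24.500,0.900]
diag = √(20.3²+14.2²+10.6²) = √726.09 = 26.946
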